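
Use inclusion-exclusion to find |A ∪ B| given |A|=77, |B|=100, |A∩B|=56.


|A ∪ B| = |A| + |B| - |A ∩ B|
= 77 + 100 - 56
= 121

|A ∪ B| = 121


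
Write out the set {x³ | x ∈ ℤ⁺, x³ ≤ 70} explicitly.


Checking each candidate:
Condition: positive perfect cubes ≤ 70
Result = {1, 8, 27, 64}

{1, 8, 27, 64}


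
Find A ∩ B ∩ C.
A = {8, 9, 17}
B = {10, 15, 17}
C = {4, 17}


A ∩ B = {17}
(A ∩ B) ∩ C = {17}

A ∩ B ∩ C = {17}


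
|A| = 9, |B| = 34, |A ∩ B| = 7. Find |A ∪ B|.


|A ∪ B| = |A| + |B| - |A ∩ B|
= 9 + 34 - 7
= 36

|A ∪ B| = 36


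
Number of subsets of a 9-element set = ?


Number of subsets = 2^n
= 2^9
= 512

|P(A)| = 512


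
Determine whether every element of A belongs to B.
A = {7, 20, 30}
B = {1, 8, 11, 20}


A ⊆ B means every element of A is in B.
Elements in A not in B: {7, 30}
So A ⊄ B.

No, A ⊄ B


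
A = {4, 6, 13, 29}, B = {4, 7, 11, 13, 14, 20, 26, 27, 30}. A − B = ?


A \ B = elements in A but not in B
A = {4, 6, 13, 29}
B = {4, 7, 11, 13, 14, 20, 26, 27, 30}
Remove from A any elements in B
A \ B = {6, 29}

A \ B = {6, 29}


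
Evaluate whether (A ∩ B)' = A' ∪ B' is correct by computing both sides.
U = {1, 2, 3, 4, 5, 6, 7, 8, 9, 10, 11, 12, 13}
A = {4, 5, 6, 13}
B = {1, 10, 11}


LHS: A ∩ B = ∅
(A ∩ B)' = U \ (A ∩ B) = {1, 2, 3, 4, 5, 6, 7, 8, 9, 10, 11, 12, 13}
A' = {1, 2, 3, 7, 8, 9, 10, 11, 12}, B' = {2, 3, 4, 5, 6, 7, 8, 9, 12, 13}
Claimed RHS: A' ∪ B' = {1, 2, 3, 4, 5, 6, 7, 8, 9, 10, 11, 12, 13}
Identity is VALID: LHS = RHS = {1, 2, 3, 4, 5, 6, 7, 8, 9, 10, 11, 12, 13} ✓

Identity is valid. (A ∩ B)' = A' ∪ B' = {1, 2, 3, 4, 5, 6, 7, 8, 9, 10, 11, 12, 13}


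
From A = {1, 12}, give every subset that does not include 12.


A subset of A that omits 12 is a subset of A \ {12}, so there are 2^(n-1) = 2^1 = 2 of them.
Subsets excluding 12: ∅, {1}

Subsets excluding 12 (2 total): ∅, {1}


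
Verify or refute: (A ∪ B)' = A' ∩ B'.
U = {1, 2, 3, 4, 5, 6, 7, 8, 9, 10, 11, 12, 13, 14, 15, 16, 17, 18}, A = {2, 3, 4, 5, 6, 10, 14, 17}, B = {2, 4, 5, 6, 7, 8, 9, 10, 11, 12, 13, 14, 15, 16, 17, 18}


LHS: A ∪ B = {2, 3, 4, 5, 6, 7, 8, 9, 10, 11, 12, 13, 14, 15, 16, 17, 18}
(A ∪ B)' = U \ (A ∪ B) = {1}
A' = {1, 7, 8, 9, 11, 12, 13, 15, 16, 18}, B' = {1, 3}
Claimed RHS: A' ∩ B' = {1}
Identity is VALID: LHS = RHS = {1} ✓

Identity is valid. (A ∪ B)' = A' ∩ B' = {1}


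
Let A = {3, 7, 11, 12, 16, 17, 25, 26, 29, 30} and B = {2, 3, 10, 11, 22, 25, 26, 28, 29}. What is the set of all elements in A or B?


A ∪ B = all elements in A or B (or both)
A = {3, 7, 11, 12, 16, 17, 25, 26, 29, 30}
B = {2, 3, 10, 11, 22, 25, 26, 28, 29}
A ∪ B = {2, 3, 7, 10, 11, 12, 16, 17, 22, 25, 26, 28, 29, 30}

A ∪ B = {2, 3, 7, 10, 11, 12, 16, 17, 22, 25, 26, 28, 29, 30}


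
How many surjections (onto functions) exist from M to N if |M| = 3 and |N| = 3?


n = |M| = 3, k = |N| = 3. Surjections via inclusion-exclusion:
S(n,k) = Σ(-1)^i × C(k,i) × (k-i)^n, i=0 to k
i=0: (-1)^0×C(3,0)×3^3 = 27
i=1: (-1)^1×C(3,1)×2^3 = -24
i=2: (-1)^2×C(3,2)×1^3 = 3
i=3: (-1)^3×C(3,3)×0^3 = 0
Total = 6

Number of surjections = 6


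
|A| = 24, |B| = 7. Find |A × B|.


|A × B| = |A| × |B|
= 24 × 7
= 168

|A × B| = 168


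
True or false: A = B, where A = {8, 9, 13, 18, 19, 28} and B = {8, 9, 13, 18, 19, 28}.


Two sets are equal iff they have exactly the same elements.
A = {8, 9, 13, 18, 19, 28}
B = {8, 9, 13, 18, 19, 28}
Same elements → A = B

Yes, A = B


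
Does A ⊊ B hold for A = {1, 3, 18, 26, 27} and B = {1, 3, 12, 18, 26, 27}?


A ⊂ B requires: A ⊆ B AND A ≠ B.
A ⊆ B? Yes
A = B? No
A ⊂ B: Yes (A is a proper subset of B)

Yes, A ⊂ B


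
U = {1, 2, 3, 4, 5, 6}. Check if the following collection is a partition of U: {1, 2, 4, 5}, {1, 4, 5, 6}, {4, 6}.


A partition requires: (1) non-empty parts, (2) pairwise disjoint, (3) union = U
Parts: {1, 2, 4, 5}, {1, 4, 5, 6}, {4, 6}
Union of parts: {1, 2, 4, 5, 6}
U = {1, 2, 3, 4, 5, 6}
All non-empty? True
Pairwise disjoint? False
Covers U? False

No, not a valid partition


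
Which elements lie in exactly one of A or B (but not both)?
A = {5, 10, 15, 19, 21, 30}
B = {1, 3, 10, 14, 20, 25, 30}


A △ B = (A \ B) ∪ (B \ A) = elements in exactly one of A or B
A \ B = {5, 15, 19, 21}
B \ A = {1, 3, 14, 20, 25}
A △ B = {1, 3, 5, 14, 15, 19, 20, 21, 25}

A △ B = {1, 3, 5, 14, 15, 19, 20, 21, 25}


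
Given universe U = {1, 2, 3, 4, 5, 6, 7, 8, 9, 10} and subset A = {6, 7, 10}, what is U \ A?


Aᶜ = U \ A = elements in U but not in A
U = {1, 2, 3, 4, 5, 6, 7, 8, 9, 10}
A = {6, 7, 10}
Aᶜ = {1, 2, 3, 4, 5, 8, 9}

Aᶜ = {1, 2, 3, 4, 5, 8, 9}


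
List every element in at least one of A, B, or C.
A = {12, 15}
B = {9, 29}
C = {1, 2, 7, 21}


A ∪ B = {9, 12, 15, 29}
(A ∪ B) ∪ C = {1, 2, 7, 9, 12, 15, 21, 29}

A ∪ B ∪ C = {1, 2, 7, 9, 12, 15, 21, 29}


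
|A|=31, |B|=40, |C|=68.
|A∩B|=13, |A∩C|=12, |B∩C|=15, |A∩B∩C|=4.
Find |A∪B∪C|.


|A∪B∪C| = |A|+|B|+|C| - |A∩B|-|A∩C|-|B∩C| + |A∩B∩C|
= 31+40+68 - 13-12-15 + 4
= 139 - 40 + 4
= 103

|A ∪ B ∪ C| = 103


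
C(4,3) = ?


C(n,k) = n! / (k!(n-k)!)
C(4,3) = 4! / (3!1!)
= 4

C(4,3) = 4


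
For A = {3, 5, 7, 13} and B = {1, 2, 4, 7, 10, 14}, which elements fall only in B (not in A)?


A = {3, 5, 7, 13}
B = {1, 2, 4, 7, 10, 14}
Region: only in B (not in A)
Elements: {1, 2, 4, 10, 14}

Elements only in B (not in A): {1, 2, 4, 10, 14}


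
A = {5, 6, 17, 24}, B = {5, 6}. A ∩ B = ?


A ∩ B = elements in both A and B
A = {5, 6, 17, 24}
B = {5, 6}
A ∩ B = {5, 6}

A ∩ B = {5, 6}


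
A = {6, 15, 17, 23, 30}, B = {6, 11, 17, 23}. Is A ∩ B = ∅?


Disjoint means A ∩ B = ∅.
A ∩ B = {6, 17, 23}
A ∩ B ≠ ∅, so A and B are NOT disjoint.

No, A and B are not disjoint (A ∩ B = {6, 17, 23})


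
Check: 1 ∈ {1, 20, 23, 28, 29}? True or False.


A = {1, 20, 23, 28, 29}
Checking if 1 is in A
1 is in A → True

1 ∈ A


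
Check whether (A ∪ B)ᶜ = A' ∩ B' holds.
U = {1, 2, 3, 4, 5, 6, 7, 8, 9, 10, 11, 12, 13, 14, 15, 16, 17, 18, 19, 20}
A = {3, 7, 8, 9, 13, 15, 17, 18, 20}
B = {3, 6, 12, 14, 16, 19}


LHS: A ∪ B = {3, 6, 7, 8, 9, 12, 13, 14, 15, 16, 17, 18, 19, 20}
(A ∪ B)' = U \ (A ∪ B) = {1, 2, 4, 5, 10, 11}
A' = {1, 2, 4, 5, 6, 10, 11, 12, 14, 16, 19}, B' = {1, 2, 4, 5, 7, 8, 9, 10, 11, 13, 15, 17, 18, 20}
Claimed RHS: A' ∩ B' = {1, 2, 4, 5, 10, 11}
Identity is VALID: LHS = RHS = {1, 2, 4, 5, 10, 11} ✓

Identity is valid. (A ∪ B)' = A' ∩ B' = {1, 2, 4, 5, 10, 11}


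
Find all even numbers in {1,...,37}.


Checking each candidate:
Condition: even numbers in {1,...,37}
Result = {2, 4, 6, 8, 10, 12, 14, 16, 18, 20, 22, 24, 26, 28, 30, 32, 34, 36}

{2, 4, 6, 8, 10, 12, 14, 16, 18, 20, 22, 24, 26, 28, 30, 32, 34, 36}


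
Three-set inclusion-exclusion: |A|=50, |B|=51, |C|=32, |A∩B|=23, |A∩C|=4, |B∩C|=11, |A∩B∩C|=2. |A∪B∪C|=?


|A∪B∪C| = |A|+|B|+|C| - |A∩B|-|A∩C|-|B∩C| + |A∩B∩C|
= 50+51+32 - 23-4-11 + 2
= 133 - 38 + 2
= 97

|A ∪ B ∪ C| = 97


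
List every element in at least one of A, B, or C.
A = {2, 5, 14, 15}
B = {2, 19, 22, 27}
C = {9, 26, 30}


A ∪ B = {2, 5, 14, 15, 19, 22, 27}
(A ∪ B) ∪ C = {2, 5, 9, 14, 15, 19, 22, 26, 27, 30}

A ∪ B ∪ C = {2, 5, 9, 14, 15, 19, 22, 26, 27, 30}


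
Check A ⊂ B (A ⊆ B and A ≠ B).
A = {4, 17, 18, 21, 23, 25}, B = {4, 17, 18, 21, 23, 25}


A ⊂ B requires: A ⊆ B AND A ≠ B.
A ⊆ B? Yes
A = B? Yes
A = B, so A is not a PROPER subset.

No, A is not a proper subset of B


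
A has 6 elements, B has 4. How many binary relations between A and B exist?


A relation from A to B is any subset of A × B.
|A × B| = 6 × 4 = 24
# relations = 2^|A × B| = 2^24 = 16777216

Number of relations = 16777216


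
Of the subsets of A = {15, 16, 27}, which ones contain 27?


A subset of A contains 27 iff the remaining 2 elements form any subset of A \ {27}.
Count: 2^(n-1) = 2^2 = 4
Subsets containing 27: {27}, {15, 27}, {16, 27}, {15, 16, 27}

Subsets containing 27 (4 total): {27}, {15, 27}, {16, 27}, {15, 16, 27}


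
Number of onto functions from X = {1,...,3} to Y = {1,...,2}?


n = |X| = 3, k = |Y| = 2. Surjections via inclusion-exclusion:
S(n,k) = Σ(-1)^i × C(k,i) × (k-i)^n, i=0 to k
i=0: (-1)^0×C(2,0)×2^3 = 8
i=1: (-1)^1×C(2,1)×1^3 = -2
i=2: (-1)^2×C(2,2)×0^3 = 0
Total = 6

Number of surjections = 6


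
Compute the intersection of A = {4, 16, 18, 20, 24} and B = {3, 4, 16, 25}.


A ∩ B = elements in both A and B
A = {4, 16, 18, 20, 24}
B = {3, 4, 16, 25}
A ∩ B = {4, 16}

A ∩ B = {4, 16}


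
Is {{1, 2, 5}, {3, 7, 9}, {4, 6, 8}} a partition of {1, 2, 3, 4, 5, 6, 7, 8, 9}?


A partition requires: (1) non-empty parts, (2) pairwise disjoint, (3) union = U
Parts: {1, 2, 5}, {3, 7, 9}, {4, 6, 8}
Union of parts: {1, 2, 3, 4, 5, 6, 7, 8, 9}
U = {1, 2, 3, 4, 5, 6, 7, 8, 9}
All non-empty? True
Pairwise disjoint? True
Covers U? True

Yes, valid partition


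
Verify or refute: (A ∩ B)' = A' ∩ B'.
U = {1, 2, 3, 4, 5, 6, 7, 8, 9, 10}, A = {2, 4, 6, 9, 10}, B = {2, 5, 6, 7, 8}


LHS: A ∩ B = {2, 6}
(A ∩ B)' = U \ (A ∩ B) = {1, 3, 4, 5, 7, 8, 9, 10}
A' = {1, 3, 5, 7, 8}, B' = {1, 3, 4, 9, 10}
Claimed RHS: A' ∩ B' = {1, 3}
Identity is INVALID: LHS = {1, 3, 4, 5, 7, 8, 9, 10} but the RHS claimed here equals {1, 3}. The correct form is (A ∩ B)' = A' ∪ B'.

Identity is invalid: (A ∩ B)' = {1, 3, 4, 5, 7, 8, 9, 10} but A' ∩ B' = {1, 3}. The correct De Morgan law is (A ∩ B)' = A' ∪ B'.


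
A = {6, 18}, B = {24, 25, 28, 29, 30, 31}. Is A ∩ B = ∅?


Disjoint means A ∩ B = ∅.
A ∩ B = ∅
A ∩ B = ∅, so A and B are disjoint.

Yes, A and B are disjoint


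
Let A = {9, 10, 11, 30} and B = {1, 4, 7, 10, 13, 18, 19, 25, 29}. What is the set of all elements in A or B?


A ∪ B = all elements in A or B (or both)
A = {9, 10, 11, 30}
B = {1, 4, 7, 10, 13, 18, 19, 25, 29}
A ∪ B = {1, 4, 7, 9, 10, 11, 13, 18, 19, 25, 29, 30}

A ∪ B = {1, 4, 7, 9, 10, 11, 13, 18, 19, 25, 29, 30}


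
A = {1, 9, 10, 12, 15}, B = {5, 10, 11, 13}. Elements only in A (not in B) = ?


A = {1, 9, 10, 12, 15}
B = {5, 10, 11, 13}
Region: only in A (not in B)
Elements: {1, 9, 12, 15}

Elements only in A (not in B): {1, 9, 12, 15}


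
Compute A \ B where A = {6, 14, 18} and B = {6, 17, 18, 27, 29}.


A \ B = elements in A but not in B
A = {6, 14, 18}
B = {6, 17, 18, 27, 29}
Remove from A any elements in B
A \ B = {14}

A \ B = {14}


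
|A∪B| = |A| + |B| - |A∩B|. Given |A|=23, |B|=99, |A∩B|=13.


|A ∪ B| = |A| + |B| - |A ∩ B|
= 23 + 99 - 13
= 109

|A ∪ B| = 109


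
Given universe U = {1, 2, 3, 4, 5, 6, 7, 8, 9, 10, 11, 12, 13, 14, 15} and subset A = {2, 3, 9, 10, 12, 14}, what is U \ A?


Aᶜ = U \ A = elements in U but not in A
U = {1, 2, 3, 4, 5, 6, 7, 8, 9, 10, 11, 12, 13, 14, 15}
A = {2, 3, 9, 10, 12, 14}
Aᶜ = {1, 4, 5, 6, 7, 8, 11, 13, 15}

Aᶜ = {1, 4, 5, 6, 7, 8, 11, 13, 15}


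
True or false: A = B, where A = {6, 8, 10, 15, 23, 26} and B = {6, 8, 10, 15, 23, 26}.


Two sets are equal iff they have exactly the same elements.
A = {6, 8, 10, 15, 23, 26}
B = {6, 8, 10, 15, 23, 26}
Same elements → A = B

Yes, A = B


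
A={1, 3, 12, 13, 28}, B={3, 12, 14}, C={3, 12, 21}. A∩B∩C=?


A ∩ B = {3, 12}
(A ∩ B) ∩ C = {3, 12}

A ∩ B ∩ C = {3, 12}


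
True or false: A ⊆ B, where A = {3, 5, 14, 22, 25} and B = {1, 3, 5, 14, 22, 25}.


A ⊆ B means every element of A is in B.
All elements of A are in B.
So A ⊆ B.

Yes, A ⊆ B


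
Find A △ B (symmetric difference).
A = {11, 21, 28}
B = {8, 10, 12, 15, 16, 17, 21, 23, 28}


A △ B = (A \ B) ∪ (B \ A) = elements in exactly one of A or B
A \ B = {11}
B \ A = {8, 10, 12, 15, 16, 17, 23}
A △ B = {8, 10, 11, 12, 15, 16, 17, 23}

A △ B = {8, 10, 11, 12, 15, 16, 17, 23}


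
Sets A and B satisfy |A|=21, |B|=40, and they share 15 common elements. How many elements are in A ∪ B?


|A ∪ B| = |A| + |B| - |A ∩ B|
= 21 + 40 - 15
= 46

|A ∪ B| = 46


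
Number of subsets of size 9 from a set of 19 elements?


C(n,k) = n! / (k!(n-k)!)
C(19,9) = 19! / (9!10!)
= 92378

C(19,9) = 92378


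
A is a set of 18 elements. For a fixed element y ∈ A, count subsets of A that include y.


Subsets of A containing y correspond to subsets of A \ {y}, which has 17 elements.
Count = 2^(n-1) = 2^17
= 131072

Number of subsets containing y = 131072


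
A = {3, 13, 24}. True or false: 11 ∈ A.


A = {3, 13, 24}
Checking if 11 is in A
11 is not in A → False

11 ∉ A


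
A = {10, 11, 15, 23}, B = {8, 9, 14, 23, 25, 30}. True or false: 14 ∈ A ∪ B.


A = {10, 11, 15, 23}, B = {8, 9, 14, 23, 25, 30}
A ∪ B = all elements in A or B
A ∪ B = {8, 9, 10, 11, 14, 15, 23, 25, 30}
Checking if 14 ∈ A ∪ B
14 is in A ∪ B → True

14 ∈ A ∪ B


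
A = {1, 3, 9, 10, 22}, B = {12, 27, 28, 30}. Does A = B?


Two sets are equal iff they have exactly the same elements.
A = {1, 3, 9, 10, 22}
B = {12, 27, 28, 30}
Differences: {1, 3, 9, 10, 12, 22, 27, 28, 30}
A ≠ B

No, A ≠ B


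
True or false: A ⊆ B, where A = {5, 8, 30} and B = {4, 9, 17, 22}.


A ⊆ B means every element of A is in B.
Elements in A not in B: {5, 8, 30}
So A ⊄ B.

No, A ⊄ B


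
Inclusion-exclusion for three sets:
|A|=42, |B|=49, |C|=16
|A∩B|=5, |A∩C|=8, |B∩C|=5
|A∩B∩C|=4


|A∪B∪C| = |A|+|B|+|C| - |A∩B|-|A∩C|-|B∩C| + |A∩B∩C|
= 42+49+16 - 5-8-5 + 4
= 107 - 18 + 4
= 93

|A ∪ B ∪ C| = 93


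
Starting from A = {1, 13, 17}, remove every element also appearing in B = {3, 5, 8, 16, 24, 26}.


A \ B = elements in A but not in B
A = {1, 13, 17}
B = {3, 5, 8, 16, 24, 26}
Remove from A any elements in B
A \ B = {1, 13, 17}

A \ B = {1, 13, 17}


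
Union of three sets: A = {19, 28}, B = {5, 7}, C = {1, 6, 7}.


A ∪ B = {5, 7, 19, 28}
(A ∪ B) ∪ C = {1, 5, 6, 7, 19, 28}

A ∪ B ∪ C = {1, 5, 6, 7, 19, 28}


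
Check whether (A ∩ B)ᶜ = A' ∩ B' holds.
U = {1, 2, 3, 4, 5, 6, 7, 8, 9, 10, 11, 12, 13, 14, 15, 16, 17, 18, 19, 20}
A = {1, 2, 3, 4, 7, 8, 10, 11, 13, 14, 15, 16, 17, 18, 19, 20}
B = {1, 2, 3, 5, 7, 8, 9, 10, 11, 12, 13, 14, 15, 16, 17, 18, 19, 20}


LHS: A ∩ B = {1, 2, 3, 7, 8, 10, 11, 13, 14, 15, 16, 17, 18, 19, 20}
(A ∩ B)' = U \ (A ∩ B) = {4, 5, 6, 9, 12}
A' = {5, 6, 9, 12}, B' = {4, 6}
Claimed RHS: A' ∩ B' = {6}
Identity is INVALID: LHS = {4, 5, 6, 9, 12} but the RHS claimed here equals {6}. The correct form is (A ∩ B)' = A' ∪ B'.

Identity is invalid: (A ∩ B)' = {4, 5, 6, 9, 12} but A' ∩ B' = {6}. The correct De Morgan law is (A ∩ B)' = A' ∪ B'.


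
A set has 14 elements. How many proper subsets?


Total subsets = 2^n = 2^14 = 16384
Proper subsets exclude the set itself: 2^n - 1
= 16384 - 1
= 16383

Number of proper subsets = 16383


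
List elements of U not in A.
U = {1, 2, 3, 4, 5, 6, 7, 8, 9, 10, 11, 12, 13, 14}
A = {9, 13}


Aᶜ = U \ A = elements in U but not in A
U = {1, 2, 3, 4, 5, 6, 7, 8, 9, 10, 11, 12, 13, 14}
A = {9, 13}
Aᶜ = {1, 2, 3, 4, 5, 6, 7, 8, 10, 11, 12, 14}

Aᶜ = {1, 2, 3, 4, 5, 6, 7, 8, 10, 11, 12, 14}


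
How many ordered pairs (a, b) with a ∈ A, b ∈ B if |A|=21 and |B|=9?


|A × B| = |A| × |B|
= 21 × 9
= 189

|A × B| = 189


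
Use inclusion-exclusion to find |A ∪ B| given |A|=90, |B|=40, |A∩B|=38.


|A ∪ B| = |A| + |B| - |A ∩ B|
= 90 + 40 - 38
= 92

|A ∪ B| = 92


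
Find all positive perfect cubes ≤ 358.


Checking each candidate:
Condition: positive perfect cubes ≤ 358
Result = {1, 8, 27, 64, 125, 216, 343}

{1, 8, 27, 64, 125, 216, 343}


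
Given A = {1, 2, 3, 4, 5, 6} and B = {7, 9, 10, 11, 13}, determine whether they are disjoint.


Disjoint means A ∩ B = ∅.
A ∩ B = ∅
A ∩ B = ∅, so A and B are disjoint.

Yes, A and B are disjoint


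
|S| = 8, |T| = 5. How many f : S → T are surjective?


n = |S| = 8, k = |T| = 5. Surjections via inclusion-exclusion:
S(n,k) = Σ(-1)^i × C(k,i) × (k-i)^n, i=0 to k
i=0: (-1)^0×C(5,0)×5^8 = 390625
i=1: (-1)^1×C(5,1)×4^8 = -327680
i=2: (-1)^2×C(5,2)×3^8 = 65610
i=3: (-1)^3×C(5,3)×2^8 = -2560
i=4: (-1)^4×C(5,4)×1^8 = 5
i=5: (-1)^5×C(5,5)×0^8 = 0
Total = 126000

Number of surjections = 126000


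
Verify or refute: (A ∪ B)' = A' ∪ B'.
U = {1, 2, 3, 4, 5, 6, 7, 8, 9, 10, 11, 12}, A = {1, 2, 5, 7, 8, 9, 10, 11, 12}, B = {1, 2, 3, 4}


LHS: A ∪ B = {1, 2, 3, 4, 5, 7, 8, 9, 10, 11, 12}
(A ∪ B)' = U \ (A ∪ B) = {6}
A' = {3, 4, 6}, B' = {5, 6, 7, 8, 9, 10, 11, 12}
Claimed RHS: A' ∪ B' = {3, 4, 5, 6, 7, 8, 9, 10, 11, 12}
Identity is INVALID: LHS = {6} but the RHS claimed here equals {3, 4, 5, 6, 7, 8, 9, 10, 11, 12}. The correct form is (A ∪ B)' = A' ∩ B'.

Identity is invalid: (A ∪ B)' = {6} but A' ∪ B' = {3, 4, 5, 6, 7, 8, 9, 10, 11, 12}. The correct De Morgan law is (A ∪ B)' = A' ∩ B'.


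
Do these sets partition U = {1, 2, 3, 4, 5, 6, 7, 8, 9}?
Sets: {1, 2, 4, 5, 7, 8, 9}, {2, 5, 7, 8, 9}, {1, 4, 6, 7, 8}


A partition requires: (1) non-empty parts, (2) pairwise disjoint, (3) union = U
Parts: {1, 2, 4, 5, 7, 8, 9}, {2, 5, 7, 8, 9}, {1, 4, 6, 7, 8}
Union of parts: {1, 2, 4, 5, 6, 7, 8, 9}
U = {1, 2, 3, 4, 5, 6, 7, 8, 9}
All non-empty? True
Pairwise disjoint? False
Covers U? False

No, not a valid partition


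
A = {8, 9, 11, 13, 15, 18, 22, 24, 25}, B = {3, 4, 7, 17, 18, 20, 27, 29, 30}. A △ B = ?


A △ B = (A \ B) ∪ (B \ A) = elements in exactly one of A or B
A \ B = {8, 9, 11, 13, 15, 22, 24, 25}
B \ A = {3, 4, 7, 17, 20, 27, 29, 30}
A △ B = {3, 4, 7, 8, 9, 11, 13, 15, 17, 20, 22, 24, 25, 27, 29, 30}

A △ B = {3, 4, 7, 8, 9, 11, 13, 15, 17, 20, 22, 24, 25, 27, 29, 30}


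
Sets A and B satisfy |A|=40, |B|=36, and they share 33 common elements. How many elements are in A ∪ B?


|A ∪ B| = |A| + |B| - |A ∩ B|
= 40 + 36 - 33
= 43

|A ∪ B| = 43


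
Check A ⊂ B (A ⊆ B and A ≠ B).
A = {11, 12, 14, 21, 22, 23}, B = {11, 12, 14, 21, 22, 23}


A ⊂ B requires: A ⊆ B AND A ≠ B.
A ⊆ B? Yes
A = B? Yes
A = B, so A is not a PROPER subset.

No, A is not a proper subset of B


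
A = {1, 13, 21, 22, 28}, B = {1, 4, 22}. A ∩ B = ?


A ∩ B = elements in both A and B
A = {1, 13, 21, 22, 28}
B = {1, 4, 22}
A ∩ B = {1, 22}

A ∩ B = {1, 22}


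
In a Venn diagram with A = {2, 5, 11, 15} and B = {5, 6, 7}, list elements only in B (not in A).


A = {2, 5, 11, 15}
B = {5, 6, 7}
Region: only in B (not in A)
Elements: {6, 7}

Elements only in B (not in A): {6, 7}


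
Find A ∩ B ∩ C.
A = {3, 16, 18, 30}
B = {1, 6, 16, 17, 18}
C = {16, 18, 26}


A ∩ B = {16, 18}
(A ∩ B) ∩ C = {16, 18}

A ∩ B ∩ C = {16, 18}


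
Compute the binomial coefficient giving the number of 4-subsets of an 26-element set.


C(n,k) = n! / (k!(n-k)!)
C(26,4) = 26! / (4!22!)
= 14950

C(26,4) = 14950


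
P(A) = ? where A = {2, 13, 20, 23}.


|A| = 4, so |P(A)| = 2^4 = 16
Enumerate subsets by cardinality (0 to 4):
∅, {2}, {13}, {20}, {23}, {2, 13}, {2, 20}, {2, 23}, {13, 20}, {13, 23}, {20, 23}, {2, 13, 20}, {2, 13, 23}, {2, 20, 23}, {13, 20, 23}, {2, 13, 20, 23}

P(A) has 16 subsets: ∅, {2}, {13}, {20}, {23}, {2, 13}, {2, 20}, {2, 23}, {13, 20}, {13, 23}, {20, 23}, {2, 13, 20}, {2, 13, 23}, {2, 20, 23}, {13, 20, 23}, {2, 13, 20, 23}


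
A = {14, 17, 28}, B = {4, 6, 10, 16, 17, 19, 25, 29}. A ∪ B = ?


A ∪ B = all elements in A or B (or both)
A = {14, 17, 28}
B = {4, 6, 10, 16, 17, 19, 25, 29}
A ∪ B = {4, 6, 10, 14, 16, 17, 19, 25, 28, 29}

A ∪ B = {4, 6, 10, 14, 16, 17, 19, 25, 28, 29}


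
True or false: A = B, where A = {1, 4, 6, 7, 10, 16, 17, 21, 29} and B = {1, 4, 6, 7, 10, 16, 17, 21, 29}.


Two sets are equal iff they have exactly the same elements.
A = {1, 4, 6, 7, 10, 16, 17, 21, 29}
B = {1, 4, 6, 7, 10, 16, 17, 21, 29}
Same elements → A = B

Yes, A = B


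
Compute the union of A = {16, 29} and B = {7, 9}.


A ∪ B = all elements in A or B (or both)
A = {16, 29}
B = {7, 9}
A ∪ B = {7, 9, 16, 29}

A ∪ B = {7, 9, 16, 29}


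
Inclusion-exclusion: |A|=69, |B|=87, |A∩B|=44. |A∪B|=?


|A ∪ B| = |A| + |B| - |A ∩ B|
= 69 + 87 - 44
= 112

|A ∪ B| = 112


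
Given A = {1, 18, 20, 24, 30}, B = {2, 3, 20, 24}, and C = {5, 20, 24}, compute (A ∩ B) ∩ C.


A ∩ B = {20, 24}
(A ∩ B) ∩ C = {20, 24}

A ∩ B ∩ C = {20, 24}


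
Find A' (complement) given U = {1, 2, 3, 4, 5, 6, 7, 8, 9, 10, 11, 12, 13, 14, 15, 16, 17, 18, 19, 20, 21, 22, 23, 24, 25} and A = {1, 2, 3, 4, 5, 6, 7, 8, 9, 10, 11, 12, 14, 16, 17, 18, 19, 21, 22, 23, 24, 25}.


Aᶜ = U \ A = elements in U but not in A
U = {1, 2, 3, 4, 5, 6, 7, 8, 9, 10, 11, 12, 13, 14, 15, 16, 17, 18, 19, 20, 21, 22, 23, 24, 25}
A = {1, 2, 3, 4, 5, 6, 7, 8, 9, 10, 11, 12, 14, 16, 17, 18, 19, 21, 22, 23, 24, 25}
Aᶜ = {13, 15, 20}

Aᶜ = {13, 15, 20}


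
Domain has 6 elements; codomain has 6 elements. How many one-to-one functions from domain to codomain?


An injection sends each of |A| = 6 inputs to a distinct output in B.
# injections = |B|·(|B|-1)·…·(|B|-|A|+1) = 6! / (6 - 6)!
= 6 × 5 × 4 × 3 × 2 × 1
= 720

Number of injections = 720


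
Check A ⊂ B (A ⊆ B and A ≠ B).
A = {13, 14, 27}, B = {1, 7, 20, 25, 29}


A ⊂ B requires: A ⊆ B AND A ≠ B.
A ⊆ B? No
A ⊄ B, so A is not a proper subset.

No, A is not a proper subset of B


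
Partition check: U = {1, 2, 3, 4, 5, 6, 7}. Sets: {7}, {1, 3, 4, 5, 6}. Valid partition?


A partition requires: (1) non-empty parts, (2) pairwise disjoint, (3) union = U
Parts: {7}, {1, 3, 4, 5, 6}
Union of parts: {1, 3, 4, 5, 6, 7}
U = {1, 2, 3, 4, 5, 6, 7}
All non-empty? True
Pairwise disjoint? True
Covers U? False

No, not a valid partition


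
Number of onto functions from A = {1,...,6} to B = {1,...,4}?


n = |A| = 6, k = |B| = 4. Surjections via inclusion-exclusion:
S(n,k) = Σ(-1)^i × C(k,i) × (k-i)^n, i=0 to k
i=0: (-1)^0×C(4,0)×4^6 = 4096
i=1: (-1)^1×C(4,1)×3^6 = -2916
i=2: (-1)^2×C(4,2)×2^6 = 384
i=3: (-1)^3×C(4,3)×1^6 = -4
i=4: (-1)^4×C(4,4)×0^6 = 0
Total = 1560

Number of surjections = 1560


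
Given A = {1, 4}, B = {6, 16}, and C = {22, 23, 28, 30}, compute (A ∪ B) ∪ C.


A ∪ B = {1, 4, 6, 16}
(A ∪ B) ∪ C = {1, 4, 6, 16, 22, 23, 28, 30}

A ∪ B ∪ C = {1, 4, 6, 16, 22, 23, 28, 30}


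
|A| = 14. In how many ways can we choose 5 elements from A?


C(n,k) = n! / (k!(n-k)!)
C(14,5) = 14! / (5!9!)
= 2002

C(14,5) = 2002


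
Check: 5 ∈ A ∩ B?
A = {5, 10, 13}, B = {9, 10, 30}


A = {5, 10, 13}, B = {9, 10, 30}
A ∩ B = elements in both A and B
A ∩ B = {10}
Checking if 5 ∈ A ∩ B
5 is not in A ∩ B → False

5 ∉ A ∩ B


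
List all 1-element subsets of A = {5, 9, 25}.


|A| = 3, so A has C(3,1) = 3 subsets of size 1.
Enumerate by choosing 1 elements from A at a time:
{5}, {9}, {25}

1-element subsets (3 total): {5}, {9}, {25}


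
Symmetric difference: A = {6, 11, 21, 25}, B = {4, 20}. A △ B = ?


A △ B = (A \ B) ∪ (B \ A) = elements in exactly one of A or B
A \ B = {6, 11, 21, 25}
B \ A = {4, 20}
A △ B = {4, 6, 11, 20, 21, 25}

A △ B = {4, 6, 11, 20, 21, 25}


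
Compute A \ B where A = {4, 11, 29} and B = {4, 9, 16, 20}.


A \ B = elements in A but not in B
A = {4, 11, 29}
B = {4, 9, 16, 20}
Remove from A any elements in B
A \ B = {11, 29}

A \ B = {11, 29}


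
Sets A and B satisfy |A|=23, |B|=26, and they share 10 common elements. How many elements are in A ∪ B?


|A ∪ B| = |A| + |B| - |A ∩ B|
= 23 + 26 - 10
= 39

|A ∪ B| = 39


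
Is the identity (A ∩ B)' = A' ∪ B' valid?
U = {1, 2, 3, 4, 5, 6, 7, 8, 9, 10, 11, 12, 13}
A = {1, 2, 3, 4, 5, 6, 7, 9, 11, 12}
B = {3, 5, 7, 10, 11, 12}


LHS: A ∩ B = {3, 5, 7, 11, 12}
(A ∩ B)' = U \ (A ∩ B) = {1, 2, 4, 6, 8, 9, 10, 13}
A' = {8, 10, 13}, B' = {1, 2, 4, 6, 8, 9, 13}
Claimed RHS: A' ∪ B' = {1, 2, 4, 6, 8, 9, 10, 13}
Identity is VALID: LHS = RHS = {1, 2, 4, 6, 8, 9, 10, 13} ✓

Identity is valid. (A ∩ B)' = A' ∪ B' = {1, 2, 4, 6, 8, 9, 10, 13}


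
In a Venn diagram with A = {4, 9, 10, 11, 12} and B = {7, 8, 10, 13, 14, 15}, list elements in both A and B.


A = {4, 9, 10, 11, 12}
B = {7, 8, 10, 13, 14, 15}
Region: in both A and B
Elements: {10}

Elements in both A and B: {10}


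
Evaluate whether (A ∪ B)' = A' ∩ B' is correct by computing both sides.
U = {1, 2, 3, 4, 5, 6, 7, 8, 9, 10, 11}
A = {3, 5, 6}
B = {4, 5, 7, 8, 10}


LHS: A ∪ B = {3, 4, 5, 6, 7, 8, 10}
(A ∪ B)' = U \ (A ∪ B) = {1, 2, 9, 11}
A' = {1, 2, 4, 7, 8, 9, 10, 11}, B' = {1, 2, 3, 6, 9, 11}
Claimed RHS: A' ∩ B' = {1, 2, 9, 11}
Identity is VALID: LHS = RHS = {1, 2, 9, 11} ✓

Identity is valid. (A ∪ B)' = A' ∩ B' = {1, 2, 9, 11}


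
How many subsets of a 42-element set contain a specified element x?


Subsets of A containing x correspond to subsets of A \ {x}, which has 41 elements.
Count = 2^(n-1) = 2^41
= 2199023255552

Number of subsets containing x = 2199023255552


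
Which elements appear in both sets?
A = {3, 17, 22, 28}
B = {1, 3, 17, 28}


A ∩ B = elements in both A and B
A = {3, 17, 22, 28}
B = {1, 3, 17, 28}
A ∩ B = {3, 17, 28}

A ∩ B = {3, 17, 28}


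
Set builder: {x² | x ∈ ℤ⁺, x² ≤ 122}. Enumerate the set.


Checking each candidate:
Condition: positive perfect squares ≤ 122
Result = {1, 4, 9, 16, 25, 36, 49, 64, 81, 100, 121}

{1, 4, 9, 16, 25, 36, 49, 64, 81, 100, 121}


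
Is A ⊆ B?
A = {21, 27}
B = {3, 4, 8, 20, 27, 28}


A ⊆ B means every element of A is in B.
Elements in A not in B: {21}
So A ⊄ B.

No, A ⊄ B


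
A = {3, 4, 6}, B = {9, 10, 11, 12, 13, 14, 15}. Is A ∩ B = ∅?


Disjoint means A ∩ B = ∅.
A ∩ B = ∅
A ∩ B = ∅, so A and B are disjoint.

Yes, A and B are disjoint


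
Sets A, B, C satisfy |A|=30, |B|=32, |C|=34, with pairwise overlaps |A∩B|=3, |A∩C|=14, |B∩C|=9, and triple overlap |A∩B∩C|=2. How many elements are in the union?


|A∪B∪C| = |A|+|B|+|C| - |A∩B|-|A∩C|-|B∩C| + |A∩B∩C|
= 30+32+34 - 3-14-9 + 2
= 96 - 26 + 2
= 72

|A ∪ B ∪ C| = 72


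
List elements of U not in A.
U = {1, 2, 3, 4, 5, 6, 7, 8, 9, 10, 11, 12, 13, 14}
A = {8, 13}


Aᶜ = U \ A = elements in U but not in A
U = {1, 2, 3, 4, 5, 6, 7, 8, 9, 10, 11, 12, 13, 14}
A = {8, 13}
Aᶜ = {1, 2, 3, 4, 5, 6, 7, 9, 10, 11, 12, 14}

Aᶜ = {1, 2, 3, 4, 5, 6, 7, 9, 10, 11, 12, 14}


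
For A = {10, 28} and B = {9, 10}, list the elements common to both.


A ∩ B = elements in both A and B
A = {10, 28}
B = {9, 10}
A ∩ B = {10}

A ∩ B = {10}


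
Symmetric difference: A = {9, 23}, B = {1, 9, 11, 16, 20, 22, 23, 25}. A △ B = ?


A △ B = (A \ B) ∪ (B \ A) = elements in exactly one of A or B
A \ B = ∅
B \ A = {1, 11, 16, 20, 22, 25}
A △ B = {1, 11, 16, 20, 22, 25}

A △ B = {1, 11, 16, 20, 22, 25}


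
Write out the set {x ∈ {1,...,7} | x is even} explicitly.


Checking each candidate:
Condition: even numbers in {1,...,7}
Result = {2, 4, 6}

{2, 4, 6}


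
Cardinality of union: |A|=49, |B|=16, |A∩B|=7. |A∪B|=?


|A ∪ B| = |A| + |B| - |A ∩ B|
= 49 + 16 - 7
= 58

|A ∪ B| = 58


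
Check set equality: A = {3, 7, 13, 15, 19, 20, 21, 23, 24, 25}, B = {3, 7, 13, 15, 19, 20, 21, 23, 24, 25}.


Two sets are equal iff they have exactly the same elements.
A = {3, 7, 13, 15, 19, 20, 21, 23, 24, 25}
B = {3, 7, 13, 15, 19, 20, 21, 23, 24, 25}
Same elements → A = B

Yes, A = B


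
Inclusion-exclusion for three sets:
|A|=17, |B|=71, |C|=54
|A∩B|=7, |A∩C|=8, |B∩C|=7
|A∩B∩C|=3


|A∪B∪C| = |A|+|B|+|C| - |A∩B|-|A∩C|-|B∩C| + |A∩B∩C|
= 17+71+54 - 7-8-7 + 3
= 142 - 22 + 3
= 123

|A ∪ B ∪ C| = 123


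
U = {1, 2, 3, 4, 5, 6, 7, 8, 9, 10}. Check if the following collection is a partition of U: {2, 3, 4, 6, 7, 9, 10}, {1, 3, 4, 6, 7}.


A partition requires: (1) non-empty parts, (2) pairwise disjoint, (3) union = U
Parts: {2, 3, 4, 6, 7, 9, 10}, {1, 3, 4, 6, 7}
Union of parts: {1, 2, 3, 4, 6, 7, 9, 10}
U = {1, 2, 3, 4, 5, 6, 7, 8, 9, 10}
All non-empty? True
Pairwise disjoint? False
Covers U? False

No, not a valid partition


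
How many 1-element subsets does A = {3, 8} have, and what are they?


|A| = 2, so A has C(2,1) = 2 subsets of size 1.
Enumerate by choosing 1 elements from A at a time:
{3}, {8}

1-element subsets (2 total): {3}, {8}


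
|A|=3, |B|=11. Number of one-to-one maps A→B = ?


An injection sends each of |A| = 3 inputs to a distinct output in B.
# injections = |B|·(|B|-1)·…·(|B|-|A|+1) = 11! / (11 - 3)!
= 11 × 10 × 9
= 990

Number of injections = 990


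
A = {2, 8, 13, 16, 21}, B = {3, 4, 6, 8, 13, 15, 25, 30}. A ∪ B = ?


A ∪ B = all elements in A or B (or both)
A = {2, 8, 13, 16, 21}
B = {3, 4, 6, 8, 13, 15, 25, 30}
A ∪ B = {2, 3, 4, 6, 8, 13, 15, 16, 21, 25, 30}

A ∪ B = {2, 3, 4, 6, 8, 13, 15, 16, 21, 25, 30}


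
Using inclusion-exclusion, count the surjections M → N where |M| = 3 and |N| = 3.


n = |M| = 3, k = |N| = 3. Surjections via inclusion-exclusion:
S(n,k) = Σ(-1)^i × C(k,i) × (k-i)^n, i=0 to k
i=0: (-1)^0×C(3,0)×3^3 = 27
i=1: (-1)^1×C(3,1)×2^3 = -24
i=2: (-1)^2×C(3,2)×1^3 = 3
i=3: (-1)^3×C(3,3)×0^3 = 0
Total = 6

Number of surjections = 6


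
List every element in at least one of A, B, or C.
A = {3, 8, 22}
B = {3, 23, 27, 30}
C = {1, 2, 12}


A ∪ B = {3, 8, 22, 23, 27, 30}
(A ∪ B) ∪ C = {1, 2, 3, 8, 12, 22, 23, 27, 30}

A ∪ B ∪ C = {1, 2, 3, 8, 12, 22, 23, 27, 30}


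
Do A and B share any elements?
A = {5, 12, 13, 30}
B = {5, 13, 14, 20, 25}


Disjoint means A ∩ B = ∅.
A ∩ B = {5, 13}
A ∩ B ≠ ∅, so A and B are NOT disjoint.

Yes — A and B share the element(s) of A ∩ B = {5, 13}, so they are not disjoint


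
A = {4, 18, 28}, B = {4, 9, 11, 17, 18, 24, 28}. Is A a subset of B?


A ⊆ B means every element of A is in B.
All elements of A are in B.
So A ⊆ B.

Yes, A ⊆ B


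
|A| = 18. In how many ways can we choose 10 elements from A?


C(n,k) = n! / (k!(n-k)!)
C(18,10) = 18! / (10!8!)
= 43758

C(18,10) = 43758


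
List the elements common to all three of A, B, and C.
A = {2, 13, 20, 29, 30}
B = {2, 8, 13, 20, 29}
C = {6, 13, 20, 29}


A ∩ B = {2, 13, 20, 29}
(A ∩ B) ∩ C = {13, 20, 29}

A ∩ B ∩ C = {13, 20, 29}


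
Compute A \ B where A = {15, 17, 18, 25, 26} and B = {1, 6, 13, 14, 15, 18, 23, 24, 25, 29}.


A \ B = elements in A but not in B
A = {15, 17, 18, 25, 26}
B = {1, 6, 13, 14, 15, 18, 23, 24, 25, 29}
Remove from A any elements in B
A \ B = {17, 26}

A \ B = {17, 26}


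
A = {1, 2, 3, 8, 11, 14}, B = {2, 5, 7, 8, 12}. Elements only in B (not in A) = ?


A = {1, 2, 3, 8, 11, 14}
B = {2, 5, 7, 8, 12}
Region: only in B (not in A)
Elements: {5, 7, 12}

Elements only in B (not in A): {5, 7, 12}


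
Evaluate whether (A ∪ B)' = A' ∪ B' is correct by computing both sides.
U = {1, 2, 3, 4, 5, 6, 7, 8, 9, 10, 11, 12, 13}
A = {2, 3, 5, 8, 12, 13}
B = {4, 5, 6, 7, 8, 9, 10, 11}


LHS: A ∪ B = {2, 3, 4, 5, 6, 7, 8, 9, 10, 11, 12, 13}
(A ∪ B)' = U \ (A ∪ B) = {1}
A' = {1, 4, 6, 7, 9, 10, 11}, B' = {1, 2, 3, 12, 13}
Claimed RHS: A' ∪ B' = {1, 2, 3, 4, 6, 7, 9, 10, 11, 12, 13}
Identity is INVALID: LHS = {1} but the RHS claimed here equals {1, 2, 3, 4, 6, 7, 9, 10, 11, 12, 13}. The correct form is (A ∪ B)' = A' ∩ B'.

Identity is invalid: (A ∪ B)' = {1} but A' ∪ B' = {1, 2, 3, 4, 6, 7, 9, 10, 11, 12, 13}. The correct De Morgan law is (A ∪ B)' = A' ∩ B'.


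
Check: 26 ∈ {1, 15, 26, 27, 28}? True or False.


A = {1, 15, 26, 27, 28}
Checking if 26 is in A
26 is in A → True

26 ∈ A


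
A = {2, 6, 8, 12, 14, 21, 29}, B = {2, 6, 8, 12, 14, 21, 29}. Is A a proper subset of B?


A ⊂ B requires: A ⊆ B AND A ≠ B.
A ⊆ B? Yes
A = B? Yes
A = B, so A is not a PROPER subset.

No, A is not a proper subset of B


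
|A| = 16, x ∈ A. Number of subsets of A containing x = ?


Subsets of A containing x correspond to subsets of A \ {x}, which has 15 elements.
Count = 2^(n-1) = 2^15
= 32768

Number of subsets containing x = 32768


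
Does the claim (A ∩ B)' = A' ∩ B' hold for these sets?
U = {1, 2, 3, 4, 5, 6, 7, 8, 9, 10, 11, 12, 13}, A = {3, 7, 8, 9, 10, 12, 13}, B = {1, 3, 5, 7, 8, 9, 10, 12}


LHS: A ∩ B = {3, 7, 8, 9, 10, 12}
(A ∩ B)' = U \ (A ∩ B) = {1, 2, 4, 5, 6, 11, 13}
A' = {1, 2, 4, 5, 6, 11}, B' = {2, 4, 6, 11, 13}
Claimed RHS: A' ∩ B' = {2, 4, 6, 11}
Identity is INVALID: LHS = {1, 2, 4, 5, 6, 11, 13} but the RHS claimed here equals {2, 4, 6, 11}. The correct form is (A ∩ B)' = A' ∪ B'.

Identity is invalid: (A ∩ B)' = {1, 2, 4, 5, 6, 11, 13} but A' ∩ B' = {2, 4, 6, 11}. The correct De Morgan law is (A ∩ B)' = A' ∪ B'.


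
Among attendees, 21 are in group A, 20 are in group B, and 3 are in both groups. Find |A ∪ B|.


|A ∪ B| = |A| + |B| - |A ∩ B|
= 21 + 20 - 3
= 38

|A ∪ B| = 38


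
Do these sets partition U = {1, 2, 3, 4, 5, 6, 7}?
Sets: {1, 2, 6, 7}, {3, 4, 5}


A partition requires: (1) non-empty parts, (2) pairwise disjoint, (3) union = U
Parts: {1, 2, 6, 7}, {3, 4, 5}
Union of parts: {1, 2, 3, 4, 5, 6, 7}
U = {1, 2, 3, 4, 5, 6, 7}
All non-empty? True
Pairwise disjoint? True
Covers U? True

Yes, valid partition


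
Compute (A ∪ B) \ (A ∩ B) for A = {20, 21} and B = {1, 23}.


A △ B = (A \ B) ∪ (B \ A) = elements in exactly one of A or B
A \ B = {20, 21}
B \ A = {1, 23}
A △ B = {1, 20, 21, 23}

A △ B = {1, 20, 21, 23}


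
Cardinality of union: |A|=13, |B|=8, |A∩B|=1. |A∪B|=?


|A ∪ B| = |A| + |B| - |A ∩ B|
= 13 + 8 - 1
= 20

|A ∪ B| = 20


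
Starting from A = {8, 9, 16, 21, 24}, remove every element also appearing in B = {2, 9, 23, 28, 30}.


A \ B = elements in A but not in B
A = {8, 9, 16, 21, 24}
B = {2, 9, 23, 28, 30}
Remove from A any elements in B
A \ B = {8, 16, 21, 24}

A \ B = {8, 16, 21, 24}


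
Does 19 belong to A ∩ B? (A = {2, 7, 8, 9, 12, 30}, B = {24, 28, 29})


A = {2, 7, 8, 9, 12, 30}, B = {24, 28, 29}
A ∩ B = elements in both A and B
A ∩ B = ∅
Checking if 19 ∈ A ∩ B
19 is not in A ∩ B → False

19 ∉ A ∩ B


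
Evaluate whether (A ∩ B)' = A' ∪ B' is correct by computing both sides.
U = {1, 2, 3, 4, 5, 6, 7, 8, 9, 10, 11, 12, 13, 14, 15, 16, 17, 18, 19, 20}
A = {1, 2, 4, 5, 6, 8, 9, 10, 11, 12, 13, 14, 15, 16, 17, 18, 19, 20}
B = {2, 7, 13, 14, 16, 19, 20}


LHS: A ∩ B = {2, 13, 14, 16, 19, 20}
(A ∩ B)' = U \ (A ∩ B) = {1, 3, 4, 5, 6, 7, 8, 9, 10, 11, 12, 15, 17, 18}
A' = {3, 7}, B' = {1, 3, 4, 5, 6, 8, 9, 10, 11, 12, 15, 17, 18}
Claimed RHS: A' ∪ B' = {1, 3, 4, 5, 6, 7, 8, 9, 10, 11, 12, 15, 17, 18}
Identity is VALID: LHS = RHS = {1, 3, 4, 5, 6, 7, 8, 9, 10, 11, 12, 15, 17, 18} ✓

Identity is valid. (A ∩ B)' = A' ∪ B' = {1, 3, 4, 5, 6, 7, 8, 9, 10, 11, 12, 15, 17, 18}


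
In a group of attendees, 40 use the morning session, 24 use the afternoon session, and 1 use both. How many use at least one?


|A ∪ B| = |A| + |B| - |A ∩ B|
= 40 + 24 - 1
= 63

|A ∪ B| = 63


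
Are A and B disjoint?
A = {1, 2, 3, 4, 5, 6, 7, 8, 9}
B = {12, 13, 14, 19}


Disjoint means A ∩ B = ∅.
A ∩ B = ∅
A ∩ B = ∅, so A and B are disjoint.

Yes, A and B are disjoint


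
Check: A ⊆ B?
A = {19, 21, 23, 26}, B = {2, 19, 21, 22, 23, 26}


A ⊆ B means every element of A is in B.
All elements of A are in B.
So A ⊆ B.

Yes, A ⊆ B


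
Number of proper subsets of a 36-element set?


Total subsets = 2^n = 2^36 = 68719476736
Proper subsets exclude the set itself: 2^n - 1
= 68719476736 - 1
= 68719476735

Number of proper subsets = 68719476735


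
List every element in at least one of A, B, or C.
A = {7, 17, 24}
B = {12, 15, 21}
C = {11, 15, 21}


A ∪ B = {7, 12, 15, 17, 21, 24}
(A ∪ B) ∪ C = {7, 11, 12, 15, 17, 21, 24}

A ∪ B ∪ C = {7, 11, 12, 15, 17, 21, 24}


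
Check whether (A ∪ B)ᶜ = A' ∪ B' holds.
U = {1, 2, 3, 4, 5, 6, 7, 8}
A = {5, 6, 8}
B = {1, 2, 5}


LHS: A ∪ B = {1, 2, 5, 6, 8}
(A ∪ B)' = U \ (A ∪ B) = {3, 4, 7}
A' = {1, 2, 3, 4, 7}, B' = {3, 4, 6, 7, 8}
Claimed RHS: A' ∪ B' = {1, 2, 3, 4, 6, 7, 8}
Identity is INVALID: LHS = {3, 4, 7} but the RHS claimed here equals {1, 2, 3, 4, 6, 7, 8}. The correct form is (A ∪ B)' = A' ∩ B'.

Identity is invalid: (A ∪ B)' = {3, 4, 7} but A' ∪ B' = {1, 2, 3, 4, 6, 7, 8}. The correct De Morgan law is (A ∪ B)' = A' ∩ B'.


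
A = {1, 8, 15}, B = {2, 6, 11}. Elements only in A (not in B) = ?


A = {1, 8, 15}
B = {2, 6, 11}
Region: only in A (not in B)
Elements: {1, 8, 15}

Elements only in A (not in B): {1, 8, 15}


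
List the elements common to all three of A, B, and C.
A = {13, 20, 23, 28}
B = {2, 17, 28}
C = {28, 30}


A ∩ B = {28}
(A ∩ B) ∩ C = {28}

A ∩ B ∩ C = {28}


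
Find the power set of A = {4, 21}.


|A| = 2, so |P(A)| = 2^2 = 4
Enumerate subsets by cardinality (0 to 2):
∅, {4}, {21}, {4, 21}

P(A) has 4 subsets: ∅, {4}, {21}, {4, 21}


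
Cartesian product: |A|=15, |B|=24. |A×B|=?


|A × B| = |A| × |B|
= 15 × 24
= 360

|A × B| = 360


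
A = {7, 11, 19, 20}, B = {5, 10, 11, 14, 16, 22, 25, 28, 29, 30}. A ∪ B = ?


A ∪ B = all elements in A or B (or both)
A = {7, 11, 19, 20}
B = {5, 10, 11, 14, 16, 22, 25, 28, 29, 30}
A ∪ B = {5, 7, 10, 11, 14, 16, 19, 20, 22, 25, 28, 29, 30}

A ∪ B = {5, 7, 10, 11, 14, 16, 19, 20, 22, 25, 28, 29, 30}


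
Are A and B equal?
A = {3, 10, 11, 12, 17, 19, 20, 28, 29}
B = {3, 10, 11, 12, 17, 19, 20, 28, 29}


Two sets are equal iff they have exactly the same elements.
A = {3, 10, 11, 12, 17, 19, 20, 28, 29}
B = {3, 10, 11, 12, 17, 19, 20, 28, 29}
Same elements → A = B

Yes, A = B


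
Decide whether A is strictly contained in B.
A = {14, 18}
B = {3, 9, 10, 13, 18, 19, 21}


A ⊂ B requires: A ⊆ B AND A ≠ B.
A ⊆ B? No
A ⊄ B, so A is not a proper subset.

No, A is not a proper subset of B


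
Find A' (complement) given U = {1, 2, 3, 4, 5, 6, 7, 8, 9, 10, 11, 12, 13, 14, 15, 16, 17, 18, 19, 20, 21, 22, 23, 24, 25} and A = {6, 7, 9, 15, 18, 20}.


Aᶜ = U \ A = elements in U but not in A
U = {1, 2, 3, 4, 5, 6, 7, 8, 9, 10, 11, 12, 13, 14, 15, 16, 17, 18, 19, 20, 21, 22, 23, 24, 25}
A = {6, 7, 9, 15, 18, 20}
Aᶜ = {1, 2, 3, 4, 5, 8, 10, 11, 12, 13, 14, 16, 17, 19, 21, 22, 23, 24, 25}

Aᶜ = {1, 2, 3, 4, 5, 8, 10, 11, 12, 13, 14, 16, 17, 19, 21, 22, 23, 24, 25}


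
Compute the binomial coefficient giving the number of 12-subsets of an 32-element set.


C(n,k) = n! / (k!(n-k)!)
C(32,12) = 32! / (12!20!)
= 225792840

C(32,12) = 225792840


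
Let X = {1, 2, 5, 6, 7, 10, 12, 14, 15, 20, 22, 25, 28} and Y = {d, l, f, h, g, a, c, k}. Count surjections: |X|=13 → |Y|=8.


n = |X| = 13, k = |Y| = 8. Surjections via inclusion-exclusion:
S(n,k) = Σ(-1)^i × C(k,i) × (k-i)^n, i=0 to k
i=0: (-1)^0×C(8,0)×8^13 = 549755813888
i=1: (-1)^1×C(8,1)×7^13 = -775112083256
i=2: (-1)^2×C(8,2)×6^13 = 365699432448
i=3: (-1)^3×C(8,3)×5^13 = -68359375000
i=4: (-1)^4×C(8,4)×4^13 = 4697620480
i=5: (-1)^5×C(8,5)×3^13 = -89282088
i=6: (-1)^6×C(8,6)×2^13 = 229376
i=7: (-1)^7×C(8,7)×1^13 = -8
i=8: (-1)^8×C(8,8)×0^13 = 0
Total = 76592355840

Number of surjections = 76592355840


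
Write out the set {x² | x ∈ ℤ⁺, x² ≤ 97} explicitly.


Checking each candidate:
Condition: positive perfect squares ≤ 97
Result = {1, 4, 9, 16, 25, 36, 49, 64, 81}

{1, 4, 9, 16, 25, 36, 49, 64, 81}


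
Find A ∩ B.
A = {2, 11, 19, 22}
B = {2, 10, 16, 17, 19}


A ∩ B = elements in both A and B
A = {2, 11, 19, 22}
B = {2, 10, 16, 17, 19}
A ∩ B = {2, 19}

A ∩ B = {2, 19}
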